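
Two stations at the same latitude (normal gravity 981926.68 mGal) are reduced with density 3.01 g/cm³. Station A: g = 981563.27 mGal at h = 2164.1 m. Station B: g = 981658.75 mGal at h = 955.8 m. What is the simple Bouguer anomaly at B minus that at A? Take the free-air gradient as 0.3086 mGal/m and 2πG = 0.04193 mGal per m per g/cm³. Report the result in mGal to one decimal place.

-124.9

Δg_SB(A) = 981563.27 − 981926.68 + 0.3086×2164.1 − 0.04193×3.01×2164.1 = 31.30 mGal
Δg_SB(B) = 981658.75 − 981926.68 + 0.3086×955.8 − 0.04193×3.01×955.8 = -93.60 mGal
Difference = -93.60 − (31.30) = -124.90 mGal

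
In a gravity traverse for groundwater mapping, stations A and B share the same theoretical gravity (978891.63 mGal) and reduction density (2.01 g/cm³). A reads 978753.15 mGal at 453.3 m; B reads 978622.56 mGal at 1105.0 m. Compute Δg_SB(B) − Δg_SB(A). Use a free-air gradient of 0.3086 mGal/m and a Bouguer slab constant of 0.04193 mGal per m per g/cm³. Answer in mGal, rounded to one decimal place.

15.6

Δg_SB(A) = 978753.15 − 978891.63 + 0.3086×453.3 − 0.04193×2.01×453.3 = -36.80 mGal
Δg_SB(B) = 978622.56 − 978891.63 + 0.3086×1105.0 − 0.04193×2.01×1105.0 = -21.20 mGal
Difference = -21.20 − (-36.80) = 15.60 mGal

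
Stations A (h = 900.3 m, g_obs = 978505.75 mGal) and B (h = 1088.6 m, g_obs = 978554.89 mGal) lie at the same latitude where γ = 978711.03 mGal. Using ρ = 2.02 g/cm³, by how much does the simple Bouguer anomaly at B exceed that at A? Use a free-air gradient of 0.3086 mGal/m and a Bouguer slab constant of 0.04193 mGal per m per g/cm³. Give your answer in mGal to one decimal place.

91.3

Δg_SB(A) = 978505.75 − 978711.03 + 0.3086×900.3 − 0.04193×2.02×900.3 = -3.70 mGal
Δg_SB(B) = 978554.89 − 978711.03 + 0.3086×1088.6 − 0.04193×2.02×1088.6 = 87.60 mGal
Difference = 87.60 − (-3.70) = 91.30 mGal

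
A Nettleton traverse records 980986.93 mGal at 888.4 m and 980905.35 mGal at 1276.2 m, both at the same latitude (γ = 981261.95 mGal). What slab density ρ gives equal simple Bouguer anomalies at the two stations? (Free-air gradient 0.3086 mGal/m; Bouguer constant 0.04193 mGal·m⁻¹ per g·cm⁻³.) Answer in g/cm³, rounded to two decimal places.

Δg_obs = 980905.35 − 980986.93 = -81.58 mGal over Δh = 1276.2 − 888.4 = 387.8 m
Equal Bouguer anomalies ⇒ Δg_obs + (0.3086 − 0.04193ρ)·Δh = 0
0.3086 − 0.04193ρ = −Δg_obs/Δh = 0.21037
ρ = (0.3086 − 0.21037) / 0.04193 = 2.34 g/cm³

2.34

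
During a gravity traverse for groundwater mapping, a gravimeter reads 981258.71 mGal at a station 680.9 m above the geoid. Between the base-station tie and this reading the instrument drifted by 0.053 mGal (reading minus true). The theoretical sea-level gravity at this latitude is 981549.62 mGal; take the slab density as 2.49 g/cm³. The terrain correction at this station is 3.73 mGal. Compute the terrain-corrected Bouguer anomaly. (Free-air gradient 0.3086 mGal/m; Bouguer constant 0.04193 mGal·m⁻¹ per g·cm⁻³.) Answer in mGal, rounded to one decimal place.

Drift-corrected reading = 981258.71 − (0.053) = 981258.657 mGal
Free-air correction = 0.3086 × 680.9 = 210.13 mGal
Free-air anomaly = 981258.657 − 981549.62 + (210.13) = -80.833 mGal
Bouguer slab correction = 0.04193 × 2.49 × 680.9 = 71.09 mGal
Simple Bouguer anomaly = -80.833 − (71.09) = -151.923 mGal
Complete Bouguer anomaly = -151.923 + 3.73 = -148.193 mGal

-148.2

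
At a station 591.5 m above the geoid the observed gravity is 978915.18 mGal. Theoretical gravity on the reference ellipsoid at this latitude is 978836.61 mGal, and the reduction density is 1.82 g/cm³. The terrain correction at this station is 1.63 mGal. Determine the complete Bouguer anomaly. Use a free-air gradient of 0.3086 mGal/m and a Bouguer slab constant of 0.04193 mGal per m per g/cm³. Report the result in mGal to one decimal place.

217.6

Free-air correction = 0.3086 × 591.5 = 182.54 mGal
Free-air anomaly = 978915.18 − 978836.61 + (182.54) = 261.11 mGal
Bouguer slab correction = 0.04193 × 1.82 × 591.5 = 45.14 mGal
Simple Bouguer anomaly = 261.11 − (45.14) = 215.97 mGal
Complete Bouguer anomaly = 215.97 + 1.63 = 217.60 mGal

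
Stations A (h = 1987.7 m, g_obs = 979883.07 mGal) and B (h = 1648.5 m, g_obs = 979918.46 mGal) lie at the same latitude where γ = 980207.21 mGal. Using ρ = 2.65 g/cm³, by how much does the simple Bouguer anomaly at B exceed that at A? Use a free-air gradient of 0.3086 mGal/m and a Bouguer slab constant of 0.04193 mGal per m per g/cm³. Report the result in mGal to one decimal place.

Δg_SB(A) = 979883.07 − 980207.21 + 0.3086×1987.7 − 0.04193×2.65×1987.7 = 68.40 mGal
Δg_SB(B) = 979918.46 − 980207.21 + 0.3086×1648.5 − 0.04193×2.65×1648.5 = 36.80 mGal
Difference = 36.80 − (68.40) = -31.60 mGal

-31.6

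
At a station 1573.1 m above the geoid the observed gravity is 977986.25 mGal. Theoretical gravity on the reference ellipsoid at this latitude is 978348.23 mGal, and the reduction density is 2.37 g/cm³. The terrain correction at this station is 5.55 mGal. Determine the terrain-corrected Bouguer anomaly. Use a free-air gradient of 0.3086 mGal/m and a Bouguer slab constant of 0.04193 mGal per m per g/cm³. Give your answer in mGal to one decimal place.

Free-air correction = 0.3086 × 1573.1 = 485.46 mGal
Free-air anomaly = 977986.25 − 978348.23 + (485.46) = 123.48 mGal
Bouguer slab correction = 0.04193 × 2.37 × 1573.1 = 156.33 mGal
Simple Bouguer anomaly = 123.48 − (156.33) = -32.85 mGal
Complete Bouguer anomaly = -32.85 + 5.55 = -27.30 mGal

-27.3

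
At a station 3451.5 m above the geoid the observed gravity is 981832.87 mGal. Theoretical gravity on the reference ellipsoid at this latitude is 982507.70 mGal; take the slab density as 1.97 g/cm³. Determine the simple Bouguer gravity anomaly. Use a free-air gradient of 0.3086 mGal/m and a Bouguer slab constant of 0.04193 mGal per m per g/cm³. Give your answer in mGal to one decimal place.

105.2

Free-air correction = 0.3086 × 3451.5 = 1065.13 mGal
Free-air anomaly = 981832.87 − 982507.70 + (1065.13) = 390.30 mGal
Bouguer slab correction = 0.04193 × 1.97 × 3451.5 = 285.10 mGal
Simple Bouguer anomaly = 390.30 − (285.10) = 105.20 mGal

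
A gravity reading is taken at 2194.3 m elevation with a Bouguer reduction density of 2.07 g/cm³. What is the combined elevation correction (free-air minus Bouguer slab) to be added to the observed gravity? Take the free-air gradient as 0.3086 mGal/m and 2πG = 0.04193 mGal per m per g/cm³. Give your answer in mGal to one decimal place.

486.7

Combined gradient = 0.3086 − 0.04193 × 2.07 = 0.2218049 mGal/m
Combined elevation correction = 0.2218049 × 2194.3 = 486.7 mGal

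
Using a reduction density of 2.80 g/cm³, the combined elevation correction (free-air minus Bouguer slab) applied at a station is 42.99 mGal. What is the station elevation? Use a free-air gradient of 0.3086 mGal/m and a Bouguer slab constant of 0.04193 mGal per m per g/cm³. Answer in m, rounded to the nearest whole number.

225

Combined gradient = 0.3086 − 0.04193 × 2.80 = 0.1911960 mGal/m
h = 42.99 / 0.1911960 = 224.85 m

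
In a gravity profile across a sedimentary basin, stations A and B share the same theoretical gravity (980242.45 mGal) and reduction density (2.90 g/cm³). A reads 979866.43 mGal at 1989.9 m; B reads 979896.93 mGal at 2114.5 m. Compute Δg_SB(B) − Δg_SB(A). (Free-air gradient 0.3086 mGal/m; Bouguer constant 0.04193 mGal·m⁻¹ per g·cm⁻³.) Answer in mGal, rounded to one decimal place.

53.8

Δg_SB(A) = 979866.43 − 980242.45 + 0.3086×1989.9 − 0.04193×2.90×1989.9 = -3.90 mGal
Δg_SB(B) = 979896.93 − 980242.45 + 0.3086×2114.5 − 0.04193×2.90×2114.5 = 49.90 mGal
Difference = 49.90 − (-3.90) = 53.80 mGal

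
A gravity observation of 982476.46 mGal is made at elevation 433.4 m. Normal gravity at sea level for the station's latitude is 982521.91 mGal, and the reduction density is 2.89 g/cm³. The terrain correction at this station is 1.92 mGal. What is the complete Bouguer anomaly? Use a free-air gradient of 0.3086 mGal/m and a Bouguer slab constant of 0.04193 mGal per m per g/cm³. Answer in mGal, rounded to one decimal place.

37.7

Free-air correction = 0.3086 × 433.4 = 133.75 mGal
Free-air anomaly = 982476.46 − 982521.91 + (133.75) = 88.30 mGal
Bouguer slab correction = 0.04193 × 2.89 × 433.4 = 52.52 mGal
Simple Bouguer anomaly = 88.30 − (52.52) = 35.78 mGal
Complete Bouguer anomaly = 35.78 + 1.92 = 37.70 mGal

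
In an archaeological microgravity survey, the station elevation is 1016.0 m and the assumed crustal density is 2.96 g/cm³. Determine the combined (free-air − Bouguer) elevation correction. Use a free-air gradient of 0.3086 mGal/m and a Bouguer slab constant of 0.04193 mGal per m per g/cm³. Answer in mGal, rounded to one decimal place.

Combined gradient = 0.3086 − 0.04193 × 2.96 = 0.1844872 mGal/m
Combined elevation correction = 0.1844872 × 1016.0 = 187.4 mGal

187.4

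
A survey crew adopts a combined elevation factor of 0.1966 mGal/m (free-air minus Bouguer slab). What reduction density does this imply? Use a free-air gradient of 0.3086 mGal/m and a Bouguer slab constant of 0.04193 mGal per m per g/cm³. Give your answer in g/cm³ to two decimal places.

0.1966 = 0.3086 − 0.04193 × ρ
ρ = (0.3086 − 0.1966) / 0.04193 = 2.67 g/cm³

2.67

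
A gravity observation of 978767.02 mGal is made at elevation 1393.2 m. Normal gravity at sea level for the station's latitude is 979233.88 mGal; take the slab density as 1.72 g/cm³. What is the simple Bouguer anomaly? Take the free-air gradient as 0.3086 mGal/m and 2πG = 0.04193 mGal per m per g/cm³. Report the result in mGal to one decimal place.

Free-air correction = 0.3086 × 1393.2 = 429.94 mGal
Free-air anomaly = 978767.02 − 979233.88 + (429.94) = -36.92 mGal
Bouguer slab correction = 0.04193 × 1.72 × 1393.2 = 100.48 mGal
Simple Bouguer anomaly = -36.92 − (100.48) = -137.40 mGal

-137.4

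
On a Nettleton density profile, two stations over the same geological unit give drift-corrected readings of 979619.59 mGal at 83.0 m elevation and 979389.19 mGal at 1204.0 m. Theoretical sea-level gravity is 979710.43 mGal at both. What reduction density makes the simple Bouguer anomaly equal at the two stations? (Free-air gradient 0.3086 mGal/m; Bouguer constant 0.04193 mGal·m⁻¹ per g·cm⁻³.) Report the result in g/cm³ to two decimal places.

Δg_obs = 979389.19 − 979619.59 = -230.40 mGal over Δh = 1204.0 − 83.0 = 1121.0 m
Equal Bouguer anomalies ⇒ Δg_obs + (0.3086 − 0.04193ρ)·Δh = 0
0.3086 − 0.04193ρ = −Δg_obs/Δh = 0.20553
ρ = (0.3086 − 0.20553) / 0.04193 = 2.46 g/cm³

2.46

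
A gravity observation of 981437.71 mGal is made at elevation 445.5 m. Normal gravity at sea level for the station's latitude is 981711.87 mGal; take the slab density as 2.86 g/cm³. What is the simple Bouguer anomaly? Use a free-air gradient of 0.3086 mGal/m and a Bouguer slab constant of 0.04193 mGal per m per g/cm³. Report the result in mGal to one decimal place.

Free-air correction = 0.3086 × 445.5 = 137.48 mGal
Free-air anomaly = 981437.71 − 981711.87 + (137.48) = -136.68 mGal
Bouguer slab correction = 0.04193 × 2.86 × 445.5 = 53.42 mGal
Simple Bouguer anomaly = -136.68 − (53.42) = -190.10 mGal

-190.1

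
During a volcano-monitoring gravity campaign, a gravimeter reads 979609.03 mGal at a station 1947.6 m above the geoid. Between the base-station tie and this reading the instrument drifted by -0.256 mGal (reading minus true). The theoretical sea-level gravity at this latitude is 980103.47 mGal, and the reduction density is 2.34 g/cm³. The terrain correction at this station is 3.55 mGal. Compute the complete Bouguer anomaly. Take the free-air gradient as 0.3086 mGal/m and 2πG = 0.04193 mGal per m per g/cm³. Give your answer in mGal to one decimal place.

Drift-corrected reading = 979609.03 − (-0.256) = 979609.286 mGal
Free-air correction = 0.3086 × 1947.6 = 601.03 mGal
Free-air anomaly = 979609.286 − 980103.47 + (601.03) = 106.846 mGal
Bouguer slab correction = 0.04193 × 2.34 × 1947.6 = 191.09 mGal
Simple Bouguer anomaly = 106.846 − (191.09) = -84.244 mGal
Complete Bouguer anomaly = -84.244 + 3.55 = -80.694 mGal

-80.7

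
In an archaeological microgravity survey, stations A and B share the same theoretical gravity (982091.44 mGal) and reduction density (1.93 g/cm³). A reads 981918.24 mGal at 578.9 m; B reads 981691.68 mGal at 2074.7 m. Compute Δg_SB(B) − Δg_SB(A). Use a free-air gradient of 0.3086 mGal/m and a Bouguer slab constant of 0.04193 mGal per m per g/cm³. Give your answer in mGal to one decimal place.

Δg_SB(A) = 981918.24 − 982091.44 + 0.3086×578.9 − 0.04193×1.93×578.9 = -41.40 mGal
Δg_SB(B) = 981691.68 − 982091.44 + 0.3086×2074.7 − 0.04193×1.93×2074.7 = 72.60 mGal
Difference = 72.60 − (-41.40) = 114.00 mGal

114.0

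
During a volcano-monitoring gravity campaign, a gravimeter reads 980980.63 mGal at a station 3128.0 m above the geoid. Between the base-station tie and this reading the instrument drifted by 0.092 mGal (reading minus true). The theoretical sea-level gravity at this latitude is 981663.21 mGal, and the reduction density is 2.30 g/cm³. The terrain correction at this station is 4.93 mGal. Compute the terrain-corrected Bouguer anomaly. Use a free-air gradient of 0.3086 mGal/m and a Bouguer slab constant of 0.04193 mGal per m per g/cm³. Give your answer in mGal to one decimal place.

Drift-corrected reading = 980980.63 − (0.092) = 980980.538 mGal
Free-air correction = 0.3086 × 3128.0 = 965.30 mGal
Free-air anomaly = 980980.538 − 981663.21 + (965.30) = 282.628 mGal
Bouguer slab correction = 0.04193 × 2.30 × 3128.0 = 301.66 mGal
Simple Bouguer anomaly = 282.628 − (301.66) = -19.032 mGal
Complete Bouguer anomaly = -19.032 + 4.93 = -14.102 mGal

-14.1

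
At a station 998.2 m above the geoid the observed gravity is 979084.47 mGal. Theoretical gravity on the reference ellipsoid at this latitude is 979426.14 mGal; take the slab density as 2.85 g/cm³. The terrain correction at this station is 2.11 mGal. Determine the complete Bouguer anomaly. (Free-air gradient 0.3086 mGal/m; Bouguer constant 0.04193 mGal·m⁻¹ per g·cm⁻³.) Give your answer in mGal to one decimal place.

-150.8

Free-air correction = 0.3086 × 998.2 = 308.04 mGal
Free-air anomaly = 979084.47 − 979426.14 + (308.04) = -33.63 mGal
Bouguer slab correction = 0.04193 × 2.85 × 998.2 = 119.29 mGal
Simple Bouguer anomaly = -33.63 − (119.29) = -152.92 mGal
Complete Bouguer anomaly = -152.92 + 2.11 = -150.81 mGal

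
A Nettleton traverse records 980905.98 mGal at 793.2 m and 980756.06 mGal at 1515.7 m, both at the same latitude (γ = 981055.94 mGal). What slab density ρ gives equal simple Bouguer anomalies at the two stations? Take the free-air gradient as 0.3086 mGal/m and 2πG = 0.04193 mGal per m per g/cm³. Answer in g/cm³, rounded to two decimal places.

Δg_obs = 980756.06 − 980905.98 = -149.92 mGal over Δh = 1515.7 − 793.2 = 722.5 m
Equal Bouguer anomalies ⇒ Δg_obs + (0.3086 − 0.04193ρ)·Δh = 0
0.3086 − 0.04193ρ = −Δg_obs/Δh = 0.20750
ρ = (0.3086 − 0.20750) / 0.04193 = 2.41 g/cm³

2.41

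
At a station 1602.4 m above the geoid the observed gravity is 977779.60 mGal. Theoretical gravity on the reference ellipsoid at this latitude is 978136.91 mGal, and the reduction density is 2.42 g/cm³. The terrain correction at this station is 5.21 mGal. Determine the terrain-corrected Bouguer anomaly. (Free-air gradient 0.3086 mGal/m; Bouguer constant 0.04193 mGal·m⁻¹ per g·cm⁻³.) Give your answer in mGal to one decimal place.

-20.2

Free-air correction = 0.3086 × 1602.4 = 494.50 mGal
Free-air anomaly = 977779.60 − 978136.91 + (494.50) = 137.19 mGal
Bouguer slab correction = 0.04193 × 2.42 × 1602.4 = 162.60 mGal
Simple Bouguer anomaly = 137.19 − (162.60) = -25.41 mGal
Complete Bouguer anomaly = -25.41 + 5.21 = -20.20 mGal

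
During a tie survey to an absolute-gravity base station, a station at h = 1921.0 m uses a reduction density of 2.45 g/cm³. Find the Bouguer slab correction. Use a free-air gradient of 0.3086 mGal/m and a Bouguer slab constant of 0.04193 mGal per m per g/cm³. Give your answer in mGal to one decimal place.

Bouguer slab correction = 0.04193 × 2.45 × 1921.0 = 197.3 mGal

197.3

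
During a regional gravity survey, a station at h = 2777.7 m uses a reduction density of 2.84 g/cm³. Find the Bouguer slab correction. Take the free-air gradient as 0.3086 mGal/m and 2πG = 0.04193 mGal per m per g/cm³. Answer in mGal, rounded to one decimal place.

Bouguer slab correction = 0.04193 × 2.84 × 2777.7 = 330.8 mGal

330.8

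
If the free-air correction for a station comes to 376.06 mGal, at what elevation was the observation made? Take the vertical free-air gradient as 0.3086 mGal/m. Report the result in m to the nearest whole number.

h = 376.06 / 0.3086 = 1218.60 m

1219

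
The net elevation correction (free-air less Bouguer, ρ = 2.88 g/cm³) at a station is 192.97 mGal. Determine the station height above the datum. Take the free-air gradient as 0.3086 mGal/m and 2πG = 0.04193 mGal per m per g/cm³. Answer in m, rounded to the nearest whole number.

Combined gradient = 0.3086 − 0.04193 × 2.88 = 0.1878416 mGal/m
h = 192.97 / 0.1878416 = 1027.30 m

1027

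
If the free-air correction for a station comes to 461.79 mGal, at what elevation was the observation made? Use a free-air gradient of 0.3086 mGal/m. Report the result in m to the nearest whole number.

h = 461.79 / 0.3086 = 1496.40 m

1496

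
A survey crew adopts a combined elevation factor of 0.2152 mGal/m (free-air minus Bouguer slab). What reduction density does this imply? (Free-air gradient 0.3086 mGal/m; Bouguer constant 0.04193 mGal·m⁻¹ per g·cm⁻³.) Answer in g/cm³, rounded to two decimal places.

0.2152 = 0.3086 − 0.04193 × ρ
ρ = (0.3086 − 0.2152) / 0.04193 = 2.23 g/cm³

2.23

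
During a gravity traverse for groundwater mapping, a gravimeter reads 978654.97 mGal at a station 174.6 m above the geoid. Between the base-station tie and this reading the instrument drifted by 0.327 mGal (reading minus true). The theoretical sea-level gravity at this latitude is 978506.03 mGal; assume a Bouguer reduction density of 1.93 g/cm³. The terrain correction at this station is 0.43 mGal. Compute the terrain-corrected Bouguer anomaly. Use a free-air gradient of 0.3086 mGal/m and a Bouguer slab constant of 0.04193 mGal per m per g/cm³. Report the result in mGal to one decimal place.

188.8

Drift-corrected reading = 978654.97 − (0.327) = 978654.643 mGal
Free-air correction = 0.3086 × 174.6 = 53.88 mGal
Free-air anomaly = 978654.643 − 978506.03 + (53.88) = 202.493 mGal
Bouguer slab correction = 0.04193 × 1.93 × 174.6 = 14.13 mGal
Simple Bouguer anomaly = 202.493 − (14.13) = 188.363 mGal
Complete Bouguer anomaly = 188.363 + 0.43 = 188.793 mGal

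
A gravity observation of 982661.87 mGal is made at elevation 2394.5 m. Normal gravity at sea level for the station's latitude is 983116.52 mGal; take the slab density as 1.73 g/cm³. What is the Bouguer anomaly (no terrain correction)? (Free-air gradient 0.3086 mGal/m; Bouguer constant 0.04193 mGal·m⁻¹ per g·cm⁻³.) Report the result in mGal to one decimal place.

110.6

Free-air correction = 0.3086 × 2394.5 = 738.94 mGal
Free-air anomaly = 982661.87 − 983116.52 + (738.94) = 284.29 mGal
Bouguer slab correction = 0.04193 × 1.73 × 2394.5 = 173.69 mGal
Simple Bouguer anomaly = 284.29 − (173.69) = 110.60 mGal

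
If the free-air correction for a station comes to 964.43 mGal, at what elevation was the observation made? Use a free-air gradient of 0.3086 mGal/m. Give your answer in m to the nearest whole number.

h = 964.43 / 0.3086 = 3125.18 m

3125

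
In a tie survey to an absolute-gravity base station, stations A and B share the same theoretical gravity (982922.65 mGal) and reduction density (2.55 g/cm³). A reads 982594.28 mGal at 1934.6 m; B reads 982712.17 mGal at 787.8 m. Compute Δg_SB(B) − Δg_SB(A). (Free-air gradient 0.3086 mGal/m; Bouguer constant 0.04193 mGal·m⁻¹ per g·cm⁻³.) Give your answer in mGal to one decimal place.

-113.4

Δg_SB(A) = 982594.28 − 982922.65 + 0.3086×1934.6 − 0.04193×2.55×1934.6 = 61.80 mGal
Δg_SB(B) = 982712.17 − 982922.65 + 0.3086×787.8 − 0.04193×2.55×787.8 = -51.60 mGal
Difference = -51.60 − (61.80) = -113.40 mGal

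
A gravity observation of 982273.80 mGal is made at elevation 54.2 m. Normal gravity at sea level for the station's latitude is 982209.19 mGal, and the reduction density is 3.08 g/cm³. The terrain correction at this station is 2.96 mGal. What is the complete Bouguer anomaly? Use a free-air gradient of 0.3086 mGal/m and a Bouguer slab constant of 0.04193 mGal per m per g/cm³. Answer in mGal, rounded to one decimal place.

77.3

Free-air correction = 0.3086 × 54.2 = 16.73 mGal
Free-air anomaly = 982273.80 − 982209.19 + (16.73) = 81.34 mGal
Bouguer slab correction = 0.04193 × 3.08 × 54.2 = 7.00 mGal
Simple Bouguer anomaly = 81.34 − (7.00) = 74.34 mGal
Complete Bouguer anomaly = 74.34 + 2.96 = 77.30 mGal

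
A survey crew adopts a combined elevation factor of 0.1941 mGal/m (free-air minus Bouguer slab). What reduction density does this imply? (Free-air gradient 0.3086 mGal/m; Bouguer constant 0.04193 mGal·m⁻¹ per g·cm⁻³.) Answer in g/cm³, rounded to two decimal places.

0.1941 = 0.3086 − 0.04193 × ρ
ρ = (0.3086 − 0.1941) / 0.04193 = 2.73 g/cm³

2.73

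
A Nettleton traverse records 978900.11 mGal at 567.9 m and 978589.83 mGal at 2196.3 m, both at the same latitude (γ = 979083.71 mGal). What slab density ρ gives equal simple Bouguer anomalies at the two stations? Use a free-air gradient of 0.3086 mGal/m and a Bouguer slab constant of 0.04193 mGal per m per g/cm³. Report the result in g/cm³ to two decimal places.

2.82

Δg_obs = 978589.83 − 978900.11 = -310.28 mGal over Δh = 2196.3 − 567.9 = 1628.4 m
Equal Bouguer anomalies ⇒ Δg_obs + (0.3086 − 0.04193ρ)·Δh = 0
0.3086 − 0.04193ρ = −Δg_obs/Δh = 0.19054
ρ = (0.3086 − 0.19054) / 0.04193 = 2.82 g/cm³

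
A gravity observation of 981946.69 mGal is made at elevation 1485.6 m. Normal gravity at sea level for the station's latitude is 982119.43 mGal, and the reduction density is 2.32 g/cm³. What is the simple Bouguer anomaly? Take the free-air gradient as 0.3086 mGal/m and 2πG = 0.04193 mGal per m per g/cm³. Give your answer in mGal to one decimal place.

Free-air correction = 0.3086 × 1485.6 = 458.46 mGal
Free-air anomaly = 981946.69 − 982119.43 + (458.46) = 285.72 mGal
Bouguer slab correction = 0.04193 × 2.32 × 1485.6 = 144.52 mGal
Simple Bouguer anomaly = 285.72 − (144.52) = 141.20 mGal

141.2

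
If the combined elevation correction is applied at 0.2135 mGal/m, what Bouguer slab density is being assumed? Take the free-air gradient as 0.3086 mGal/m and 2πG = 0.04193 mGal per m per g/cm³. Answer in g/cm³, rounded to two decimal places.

2.27

0.2135 = 0.3086 − 0.04193 × ρ
ρ = (0.3086 − 0.2135) / 0.04193 = 2.27 g/cm³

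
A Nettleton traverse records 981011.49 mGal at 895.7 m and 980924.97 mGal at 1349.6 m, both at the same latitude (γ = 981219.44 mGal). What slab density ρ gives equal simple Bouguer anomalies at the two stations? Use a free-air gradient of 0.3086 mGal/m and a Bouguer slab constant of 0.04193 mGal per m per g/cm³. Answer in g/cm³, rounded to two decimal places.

2.81

Δg_obs = 980924.97 − 981011.49 = -86.52 mGal over Δh = 1349.6 − 895.7 = 453.9 m
Equal Bouguer anomalies ⇒ Δg_obs + (0.3086 − 0.04193ρ)·Δh = 0
0.3086 − 0.04193ρ = −Δg_obs/Δh = 0.19061
ρ = (0.3086 − 0.19061) / 0.04193 = 2.81 g/cm³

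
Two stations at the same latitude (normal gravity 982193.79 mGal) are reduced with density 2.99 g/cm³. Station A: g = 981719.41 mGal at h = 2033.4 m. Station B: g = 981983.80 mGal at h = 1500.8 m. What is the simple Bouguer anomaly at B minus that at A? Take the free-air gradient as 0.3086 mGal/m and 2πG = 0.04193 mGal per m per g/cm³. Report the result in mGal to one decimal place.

166.8

Δg_SB(A) = 981719.41 − 982193.79 + 0.3086×2033.4 − 0.04193×2.99×2033.4 = -101.80 mGal
Δg_SB(B) = 981983.80 − 982193.79 + 0.3086×1500.8 − 0.04193×2.99×1500.8 = 65.00 mGal
Difference = 65.00 − (-101.80) = 166.80 mGal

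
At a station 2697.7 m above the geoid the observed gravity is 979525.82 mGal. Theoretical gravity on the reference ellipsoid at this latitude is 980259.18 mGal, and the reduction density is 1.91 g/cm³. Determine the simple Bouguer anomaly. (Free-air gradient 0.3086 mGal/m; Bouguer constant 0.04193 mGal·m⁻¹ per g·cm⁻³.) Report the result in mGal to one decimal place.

-116.9

Free-air correction = 0.3086 × 2697.7 = 832.51 mGal
Free-air anomaly = 979525.82 − 980259.18 + (832.51) = 99.15 mGal
Bouguer slab correction = 0.04193 × 1.91 × 2697.7 = 216.05 mGal
Simple Bouguer anomaly = 99.15 − (216.05) = -116.90 mGal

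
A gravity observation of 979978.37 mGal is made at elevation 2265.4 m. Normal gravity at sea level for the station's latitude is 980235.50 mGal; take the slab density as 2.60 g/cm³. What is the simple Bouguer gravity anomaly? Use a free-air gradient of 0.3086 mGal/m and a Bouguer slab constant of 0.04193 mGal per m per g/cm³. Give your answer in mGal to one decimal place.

195.0

Free-air correction = 0.3086 × 2265.4 = 699.10 mGal
Free-air anomaly = 979978.37 − 980235.50 + (699.10) = 441.97 mGal
Bouguer slab correction = 0.04193 × 2.60 × 2265.4 = 246.97 mGal
Simple Bouguer anomaly = 441.97 − (246.97) = 195.00 mGal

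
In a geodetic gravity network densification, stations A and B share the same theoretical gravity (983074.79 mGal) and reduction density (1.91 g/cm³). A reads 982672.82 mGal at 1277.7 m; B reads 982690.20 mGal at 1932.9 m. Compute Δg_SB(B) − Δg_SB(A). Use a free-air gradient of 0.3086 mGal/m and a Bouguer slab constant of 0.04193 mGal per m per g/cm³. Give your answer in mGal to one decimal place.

Δg_SB(A) = 982672.82 − 983074.79 + 0.3086×1277.7 − 0.04193×1.91×1277.7 = -110.00 mGal
Δg_SB(B) = 982690.20 − 983074.79 + 0.3086×1932.9 − 0.04193×1.91×1932.9 = 57.10 mGal
Difference = 57.10 − (-110.00) = 167.10 mGal

167.1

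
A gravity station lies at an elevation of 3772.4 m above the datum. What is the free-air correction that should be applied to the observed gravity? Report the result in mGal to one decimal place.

1164.2

Free-air correction = 0.3086 × 3772.4 = 1164.2 mGal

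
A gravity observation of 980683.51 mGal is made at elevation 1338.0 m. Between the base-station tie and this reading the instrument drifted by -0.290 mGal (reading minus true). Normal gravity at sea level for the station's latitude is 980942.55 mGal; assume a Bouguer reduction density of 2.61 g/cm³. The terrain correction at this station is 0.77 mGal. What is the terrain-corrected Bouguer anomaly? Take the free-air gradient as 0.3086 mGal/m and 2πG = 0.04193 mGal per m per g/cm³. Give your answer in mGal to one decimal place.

Drift-corrected reading = 980683.51 − (-0.290) = 980683.800 mGal
Free-air correction = 0.3086 × 1338.0 = 412.91 mGal
Free-air anomaly = 980683.800 − 980942.55 + (412.91) = 154.160 mGal
Bouguer slab correction = 0.04193 × 2.61 × 1338.0 = 146.43 mGal
Simple Bouguer anomaly = 154.160 − (146.43) = 7.730 mGal
Complete Bouguer anomaly = 7.730 + 0.77 = 8.500 mGal

8.5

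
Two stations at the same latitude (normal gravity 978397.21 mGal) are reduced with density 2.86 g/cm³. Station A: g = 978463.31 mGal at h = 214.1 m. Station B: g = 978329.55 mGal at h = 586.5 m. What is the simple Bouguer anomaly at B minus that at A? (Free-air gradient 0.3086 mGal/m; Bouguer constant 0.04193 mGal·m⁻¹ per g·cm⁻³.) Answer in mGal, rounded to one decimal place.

Δg_SB(A) = 978463.31 − 978397.21 + 0.3086×214.1 − 0.04193×2.86×214.1 = 106.50 mGal
Δg_SB(B) = 978329.55 − 978397.21 + 0.3086×586.5 − 0.04193×2.86×586.5 = 43.00 mGal
Difference = 43.00 − (106.50) = -63.50 mGal

-63.5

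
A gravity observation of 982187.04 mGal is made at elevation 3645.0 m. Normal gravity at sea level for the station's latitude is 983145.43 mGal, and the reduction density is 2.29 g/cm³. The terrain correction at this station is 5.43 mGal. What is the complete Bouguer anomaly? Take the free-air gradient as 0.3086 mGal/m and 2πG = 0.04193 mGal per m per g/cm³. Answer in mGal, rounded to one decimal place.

Free-air correction = 0.3086 × 3645.0 = 1124.85 mGal
Free-air anomaly = 982187.04 − 983145.43 + (1124.85) = 166.46 mGal
Bouguer slab correction = 0.04193 × 2.29 × 3645.0 = 349.99 mGal
Simple Bouguer anomaly = 166.46 − (349.99) = -183.53 mGal
Complete Bouguer anomaly = -183.53 + 5.43 = -178.10 mGal

-178.1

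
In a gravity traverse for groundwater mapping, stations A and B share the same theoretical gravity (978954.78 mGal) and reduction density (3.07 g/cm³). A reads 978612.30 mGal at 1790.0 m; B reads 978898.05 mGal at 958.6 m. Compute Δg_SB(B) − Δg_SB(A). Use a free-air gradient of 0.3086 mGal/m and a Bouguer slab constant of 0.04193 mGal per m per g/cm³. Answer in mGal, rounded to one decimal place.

136.2

Δg_SB(A) = 978612.30 − 978954.78 + 0.3086×1790.0 − 0.04193×3.07×1790.0 = -20.50 mGal
Δg_SB(B) = 978898.05 − 978954.78 + 0.3086×958.6 − 0.04193×3.07×958.6 = 115.70 mGal
Difference = 115.70 − (-20.50) = 136.20 mGal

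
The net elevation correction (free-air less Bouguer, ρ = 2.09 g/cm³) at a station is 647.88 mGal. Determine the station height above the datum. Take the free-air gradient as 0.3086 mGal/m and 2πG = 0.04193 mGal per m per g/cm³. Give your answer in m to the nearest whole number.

2932

Combined gradient = 0.3086 − 0.04193 × 2.09 = 0.2209663 mGal/m
h = 647.88 / 0.2209663 = 2932.03 m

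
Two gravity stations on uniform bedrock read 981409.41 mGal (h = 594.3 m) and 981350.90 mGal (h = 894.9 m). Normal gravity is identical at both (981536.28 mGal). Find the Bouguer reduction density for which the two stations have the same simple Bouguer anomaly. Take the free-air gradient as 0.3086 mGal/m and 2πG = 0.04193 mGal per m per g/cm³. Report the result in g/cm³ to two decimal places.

Δg_obs = 981350.90 − 981409.41 = -58.51 mGal over Δh = 894.9 − 594.3 = 300.6 m
Equal Bouguer anomalies ⇒ Δg_obs + (0.3086 − 0.04193ρ)·Δh = 0
0.3086 − 0.04193ρ = −Δg_obs/Δh = 0.19464
ρ = (0.3086 − 0.19464) / 0.04193 = 2.72 g/cm³

2.72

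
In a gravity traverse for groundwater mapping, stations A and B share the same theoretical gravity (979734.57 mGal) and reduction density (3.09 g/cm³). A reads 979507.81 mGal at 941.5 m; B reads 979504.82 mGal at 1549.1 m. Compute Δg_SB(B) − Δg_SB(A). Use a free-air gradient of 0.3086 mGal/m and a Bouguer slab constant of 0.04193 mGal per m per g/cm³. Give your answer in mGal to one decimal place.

Δg_SB(A) = 979507.81 − 979734.57 + 0.3086×941.5 − 0.04193×3.09×941.5 = -58.20 mGal
Δg_SB(B) = 979504.82 − 979734.57 + 0.3086×1549.1 − 0.04193×3.09×1549.1 = 47.60 mGal
Difference = 47.60 − (-58.20) = 105.80 mGal

105.8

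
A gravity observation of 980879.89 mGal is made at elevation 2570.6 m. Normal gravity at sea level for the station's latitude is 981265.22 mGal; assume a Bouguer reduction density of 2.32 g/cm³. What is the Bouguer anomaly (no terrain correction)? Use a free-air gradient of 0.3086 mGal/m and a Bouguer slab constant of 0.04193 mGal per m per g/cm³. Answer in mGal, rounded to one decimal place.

Free-air correction = 0.3086 × 2570.6 = 793.29 mGal
Free-air anomaly = 980879.89 − 981265.22 + (793.29) = 407.96 mGal
Bouguer slab correction = 0.04193 × 2.32 × 2570.6 = 250.06 mGal
Simple Bouguer anomaly = 407.96 − (250.06) = 157.90 mGal

157.9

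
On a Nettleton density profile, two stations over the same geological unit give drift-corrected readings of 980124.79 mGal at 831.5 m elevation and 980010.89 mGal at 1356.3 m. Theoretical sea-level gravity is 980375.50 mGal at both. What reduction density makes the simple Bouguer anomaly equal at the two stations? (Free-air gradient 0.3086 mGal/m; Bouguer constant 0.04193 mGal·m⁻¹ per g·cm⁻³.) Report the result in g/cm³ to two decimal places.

2.18

Δg_obs = 980010.89 − 980124.79 = -113.90 mGal over Δh = 1356.3 − 831.5 = 524.8 m
Equal Bouguer anomalies ⇒ Δg_obs + (0.3086 − 0.04193ρ)·Δh = 0
0.3086 − 0.04193ρ = −Δg_obs/Δh = 0.21704
ρ = (0.3086 − 0.21704) / 0.04193 = 2.18 g/cm³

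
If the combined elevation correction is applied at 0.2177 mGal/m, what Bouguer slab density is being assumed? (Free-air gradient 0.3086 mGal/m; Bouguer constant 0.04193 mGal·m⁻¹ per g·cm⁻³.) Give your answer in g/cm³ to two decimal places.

0.2177 = 0.3086 − 0.04193 × ρ
ρ = (0.3086 − 0.2177) / 0.04193 = 2.17 g/cm³

2.17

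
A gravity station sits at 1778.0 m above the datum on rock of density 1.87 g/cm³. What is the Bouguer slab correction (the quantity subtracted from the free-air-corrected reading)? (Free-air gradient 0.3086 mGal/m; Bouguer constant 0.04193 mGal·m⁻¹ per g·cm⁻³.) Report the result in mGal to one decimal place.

Bouguer slab correction = 0.04193 × 1.87 × 1778.0 = 139.4 mGal

139.4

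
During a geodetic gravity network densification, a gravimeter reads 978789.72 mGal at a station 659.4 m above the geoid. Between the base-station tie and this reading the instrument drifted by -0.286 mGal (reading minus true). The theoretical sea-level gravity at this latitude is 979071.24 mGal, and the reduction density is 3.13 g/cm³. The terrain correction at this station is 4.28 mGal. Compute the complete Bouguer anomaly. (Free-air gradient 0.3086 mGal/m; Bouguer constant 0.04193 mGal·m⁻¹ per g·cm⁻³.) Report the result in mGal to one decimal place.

-160.0

Drift-corrected reading = 978789.72 − (-0.286) = 978790.006 mGal
Free-air correction = 0.3086 × 659.4 = 203.49 mGal
Free-air anomaly = 978790.006 − 979071.24 + (203.49) = -77.744 mGal
Bouguer slab correction = 0.04193 × 3.13 × 659.4 = 86.54 mGal
Simple Bouguer anomaly = -77.744 − (86.54) = -164.284 mGal
Complete Bouguer anomaly = -164.284 + 4.28 = -160.004 mGal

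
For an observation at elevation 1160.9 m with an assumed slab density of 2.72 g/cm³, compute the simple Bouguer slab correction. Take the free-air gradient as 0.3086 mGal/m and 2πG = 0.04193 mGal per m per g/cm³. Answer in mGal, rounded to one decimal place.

Bouguer slab correction = 0.04193 × 2.72 × 1160.9 = 132.4 mGal

132.4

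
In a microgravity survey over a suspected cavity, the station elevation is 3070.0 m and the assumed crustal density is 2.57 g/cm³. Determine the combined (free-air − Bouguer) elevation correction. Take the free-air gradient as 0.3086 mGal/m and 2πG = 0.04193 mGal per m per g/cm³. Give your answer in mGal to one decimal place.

616.6

Combined gradient = 0.3086 − 0.04193 × 2.57 = 0.2008399 mGal/m
Combined elevation correction = 0.2008399 × 3070.0 = 616.6 mGal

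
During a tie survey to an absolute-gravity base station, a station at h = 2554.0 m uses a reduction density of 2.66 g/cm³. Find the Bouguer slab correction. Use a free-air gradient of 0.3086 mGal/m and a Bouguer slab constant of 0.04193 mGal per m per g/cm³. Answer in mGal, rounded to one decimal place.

284.9

Bouguer slab correction = 0.04193 × 2.66 × 2554.0 = 284.9 mGal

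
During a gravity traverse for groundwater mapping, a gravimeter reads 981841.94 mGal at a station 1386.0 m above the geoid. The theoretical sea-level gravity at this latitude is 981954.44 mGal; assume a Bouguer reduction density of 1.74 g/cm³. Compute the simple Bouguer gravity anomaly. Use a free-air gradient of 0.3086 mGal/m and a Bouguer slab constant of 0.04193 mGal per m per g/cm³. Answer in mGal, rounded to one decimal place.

Free-air correction = 0.3086 × 1386.0 = 427.72 mGal
Free-air anomaly = 981841.94 − 981954.44 + (427.72) = 315.22 mGal
Bouguer slab correction = 0.04193 × 1.74 × 1386.0 = 101.12 mGal
Simple Bouguer anomaly = 315.22 − (101.12) = 214.10 mGal

214.1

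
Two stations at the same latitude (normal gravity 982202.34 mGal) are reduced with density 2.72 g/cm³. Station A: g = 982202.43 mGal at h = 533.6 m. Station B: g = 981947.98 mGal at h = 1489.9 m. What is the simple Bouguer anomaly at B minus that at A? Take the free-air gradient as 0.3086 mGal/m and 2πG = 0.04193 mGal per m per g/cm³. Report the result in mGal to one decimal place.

Δg_SB(A) = 982202.43 − 982202.34 + 0.3086×533.6 − 0.04193×2.72×533.6 = 103.90 mGal
Δg_SB(B) = 981947.98 − 982202.34 + 0.3086×1489.9 − 0.04193×2.72×1489.9 = 35.50 mGal
Difference = 35.50 − (103.90) = -68.40 mGal

-68.4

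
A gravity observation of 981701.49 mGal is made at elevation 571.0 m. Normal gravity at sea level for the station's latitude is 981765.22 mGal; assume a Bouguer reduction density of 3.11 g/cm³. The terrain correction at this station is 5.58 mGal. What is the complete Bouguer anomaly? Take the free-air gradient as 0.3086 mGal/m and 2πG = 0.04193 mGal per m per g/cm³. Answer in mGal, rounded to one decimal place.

43.6

Free-air correction = 0.3086 × 571.0 = 176.21 mGal
Free-air anomaly = 981701.49 − 981765.22 + (176.21) = 112.48 mGal
Bouguer slab correction = 0.04193 × 3.11 × 571.0 = 74.46 mGal
Simple Bouguer anomaly = 112.48 − (74.46) = 38.02 mGal
Complete Bouguer anomaly = 38.02 + 5.58 = 43.60 mGal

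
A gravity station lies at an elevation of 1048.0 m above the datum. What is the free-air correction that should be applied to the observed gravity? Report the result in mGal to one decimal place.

323.4

Free-air correction = 0.3086 × 1048.0 = 323.4 mGal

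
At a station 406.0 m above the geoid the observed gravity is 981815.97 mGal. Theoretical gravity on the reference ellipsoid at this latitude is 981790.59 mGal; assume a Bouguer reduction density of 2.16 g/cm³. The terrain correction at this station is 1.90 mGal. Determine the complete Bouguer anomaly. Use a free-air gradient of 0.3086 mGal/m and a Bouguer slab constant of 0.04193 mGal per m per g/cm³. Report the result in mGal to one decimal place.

Free-air correction = 0.3086 × 406.0 = 125.29 mGal
Free-air anomaly = 981815.97 − 981790.59 + (125.29) = 150.67 mGal
Bouguer slab correction = 0.04193 × 2.16 × 406.0 = 36.77 mGal
Simple Bouguer anomaly = 150.67 − (36.77) = 113.90 mGal
Complete Bouguer anomaly = 113.90 + 1.90 = 115.80 mGal

115.8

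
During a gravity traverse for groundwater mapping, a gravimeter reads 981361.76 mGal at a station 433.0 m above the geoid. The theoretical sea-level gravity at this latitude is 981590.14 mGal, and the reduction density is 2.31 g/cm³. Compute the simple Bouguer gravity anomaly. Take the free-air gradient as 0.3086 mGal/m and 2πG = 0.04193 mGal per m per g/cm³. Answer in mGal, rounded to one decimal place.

-136.7

Free-air correction = 0.3086 × 433.0 = 133.62 mGal
Free-air anomaly = 981361.76 − 981590.14 + (133.62) = -94.76 mGal
Bouguer slab correction = 0.04193 × 2.31 × 433.0 = 41.94 mGal
Simple Bouguer anomaly = -94.76 − (41.94) = -136.70 mGal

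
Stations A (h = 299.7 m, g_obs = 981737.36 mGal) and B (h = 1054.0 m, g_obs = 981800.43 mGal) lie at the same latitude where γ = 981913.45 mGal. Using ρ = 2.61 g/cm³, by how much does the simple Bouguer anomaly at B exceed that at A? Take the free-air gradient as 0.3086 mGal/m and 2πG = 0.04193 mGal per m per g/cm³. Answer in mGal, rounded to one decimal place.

Δg_SB(A) = 981737.36 − 981913.45 + 0.3086×299.7 − 0.04193×2.61×299.7 = -116.40 mGal
Δg_SB(B) = 981800.43 − 981913.45 + 0.3086×1054.0 − 0.04193×2.61×1054.0 = 96.90 mGal
Difference = 96.90 − (-116.40) = 213.30 mGal

213.3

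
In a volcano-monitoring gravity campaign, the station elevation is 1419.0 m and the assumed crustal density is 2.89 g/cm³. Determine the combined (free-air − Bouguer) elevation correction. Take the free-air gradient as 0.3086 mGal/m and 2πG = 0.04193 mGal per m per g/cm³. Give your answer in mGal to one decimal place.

Combined gradient = 0.3086 − 0.04193 × 2.89 = 0.1874223 mGal/m
Combined elevation correction = 0.1874223 × 1419.0 = 266.0 mGal

266.0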